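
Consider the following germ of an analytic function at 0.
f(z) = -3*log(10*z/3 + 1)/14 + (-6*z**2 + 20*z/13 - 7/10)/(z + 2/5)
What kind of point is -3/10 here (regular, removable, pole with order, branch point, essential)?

The term (-3/14)*log(1 - z/(-3/10)) has argument 1 - -3/10/(-3/10) = 0 at -3/10: a logarithmic (infinitely-sheeted) branch point; the remaining terms are analytic or single-valued there.

The point is a logarithmic branch point.


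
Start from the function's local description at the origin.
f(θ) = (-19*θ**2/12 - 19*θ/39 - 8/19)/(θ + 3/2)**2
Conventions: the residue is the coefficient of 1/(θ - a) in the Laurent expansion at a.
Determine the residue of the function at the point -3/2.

The residue is 665/156.

At the order-2 pole -3/2 set g(θ) = (θ - (-3/2))^2*f(θ) = -19*θ**2/12 - 19*θ/39 - 8/19.
Order-2 pole: residue = g'(a); g'(-3/2) = 665/156, so the residue is 665/156.


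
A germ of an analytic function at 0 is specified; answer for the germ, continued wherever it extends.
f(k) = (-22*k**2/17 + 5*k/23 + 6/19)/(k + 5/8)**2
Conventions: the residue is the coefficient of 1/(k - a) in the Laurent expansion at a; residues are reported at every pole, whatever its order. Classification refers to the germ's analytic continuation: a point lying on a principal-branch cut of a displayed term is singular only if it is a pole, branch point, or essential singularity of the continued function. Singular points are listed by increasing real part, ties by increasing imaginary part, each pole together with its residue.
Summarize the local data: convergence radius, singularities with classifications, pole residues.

Radius of convergence at 0: 5/8.
At -5/8: a pole of order 2; residue 1435/782.

Denominator factor (k + 5/8)^2: pole of order 2 at -5/8, modulus 5/8.
The radius of convergence is the smallest modulus among the singular points: 5/8.
At the order-2 pole -5/8 set g(k) = (k - (-5/8))^2*f(k) = -22*k**2/17 + 5*k/23 + 6/19.
Order-2 pole: residue = g'(a); g'(-5/8) = 1435/782, so the residue is 1435/782.


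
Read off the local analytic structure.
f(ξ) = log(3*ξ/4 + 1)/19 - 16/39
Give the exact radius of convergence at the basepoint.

The radius of convergence is 4/3.

Branch term (1/19)*log(1 - ξ/(-4/3)): its argument vanishes at ξ = -4/3, a logarithmic branch point, modulus 4/3.
The radius of convergence is the smallest modulus among the singular points: 4/3.


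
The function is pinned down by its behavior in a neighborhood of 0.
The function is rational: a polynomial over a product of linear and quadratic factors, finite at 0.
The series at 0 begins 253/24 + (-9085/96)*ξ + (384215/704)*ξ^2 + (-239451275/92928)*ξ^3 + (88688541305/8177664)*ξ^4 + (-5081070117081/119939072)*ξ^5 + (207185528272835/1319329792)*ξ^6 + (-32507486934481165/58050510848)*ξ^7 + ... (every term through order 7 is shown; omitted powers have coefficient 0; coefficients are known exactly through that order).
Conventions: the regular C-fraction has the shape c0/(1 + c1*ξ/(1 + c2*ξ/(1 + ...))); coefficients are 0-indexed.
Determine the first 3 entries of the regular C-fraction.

The regular C-fraction coefficients are [253/24, 395/44, -11159/3476].

Taylor coefficients (read off): a_0 = 253/24, a_1 = -9085/96, a_2 = 384215/704.
c0 = a_0 = 253/24. Peel one level at a time: if S = 1 + c*ξ/S' with S'(0) = 1, then c is the ξ-coefficient of S and S' = c*ξ/(S - 1).
S_1 = c0/f = 1 + (395/44)*ξ + (55795/1936)*ξ^2 + ...; c1 = 395/44.
S_2 = c1*ξ/(S_1 - 1) = 1 + (-11159/3476)*ξ + ...; c2 = -11159/3476.


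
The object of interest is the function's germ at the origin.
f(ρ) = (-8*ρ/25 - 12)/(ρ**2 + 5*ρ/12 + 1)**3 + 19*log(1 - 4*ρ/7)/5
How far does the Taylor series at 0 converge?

Denominator factor (ρ**2 + 5*ρ/12 + 1)^3: discriminant -551/144, complex-conjugate roots (-5/24) + ((1/24)*sqrt(551))*i and (-5/24) - ((1/24)*sqrt(551))*i; poles of order 3, moduli 1 and 1.
Branch term (19/5)*log(1 - ρ/(7/4)): its argument vanishes at ρ = 7/4, a logarithmic branch point, modulus 7/4.
The radius of convergence is the smallest modulus among the singular points: 1.

The radius of convergence is 1.


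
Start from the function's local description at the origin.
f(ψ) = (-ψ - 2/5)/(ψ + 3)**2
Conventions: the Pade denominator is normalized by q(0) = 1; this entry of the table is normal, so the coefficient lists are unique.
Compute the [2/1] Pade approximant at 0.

Taylor coefficients needed (expand at 0): a_0 = -2/45, a_1 = -11/135, a_2 = 8/135, a_3 = -37/1215.
Write the denominator as Q(ψ) = 1 + q1*ψ. Requiring Q*f - P = O(ψ^4) with deg P <= 2 kills the coefficients of ψ^3..ψ^3 in Q*f:
  ψ^3: a_3 + q1*a_2 = 0, i.e. -37/1215 + (8/135)*q1 = 0.
Solving this linear system: q1 = 37/72.
The numerator is Q*f truncated at degree 2: P0 = a_0 = -2/45; P1 = a_1 + q1*a_0 = -169/1620; P2 = a_2 + q1*a_1 = 169/9720.

The Pade approximant has numerator coefficients [-2/45, -169/1620, 169/9720]; denominator coefficients [1, 37/72].


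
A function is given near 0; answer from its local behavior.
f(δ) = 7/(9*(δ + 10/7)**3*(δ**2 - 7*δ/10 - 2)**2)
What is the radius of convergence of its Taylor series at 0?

Denominator factor (δ**2 - 7*δ/10 - 2)^2: discriminant 849/100, real irrational roots 7/20 + (1/20)*sqrt(849) and 7/20 - (1/20)*sqrt(849); poles of order 2, moduli 7/20 + (1/20)*sqrt(849) and -7/20 + (1/20)*sqrt(849).
Denominator factor (δ + 10/7)^3: pole of order 3 at -10/7, modulus 10/7.
The radius of convergence is the smallest modulus among the singular points: -7/20 + (1/20)*sqrt(849).

The radius of convergence is -7/20 + (1/20)*sqrt(849).


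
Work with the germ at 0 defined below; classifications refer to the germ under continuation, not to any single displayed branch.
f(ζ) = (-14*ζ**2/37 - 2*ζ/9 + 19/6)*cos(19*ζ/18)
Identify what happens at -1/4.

There is no denominator, hence no pole anywhere.
The factor cos(19*ζ/18) is entire.
So the germ continues analytically to -1/4.

The point is a regular point.


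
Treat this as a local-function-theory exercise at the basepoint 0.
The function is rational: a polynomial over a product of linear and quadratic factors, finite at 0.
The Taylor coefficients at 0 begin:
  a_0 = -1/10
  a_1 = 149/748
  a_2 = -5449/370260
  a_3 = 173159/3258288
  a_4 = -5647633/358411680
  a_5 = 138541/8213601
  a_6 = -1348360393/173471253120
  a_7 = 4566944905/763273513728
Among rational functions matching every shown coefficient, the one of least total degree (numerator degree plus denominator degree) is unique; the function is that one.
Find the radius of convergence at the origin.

No rational of total degree below 4 reproduces all 8 coefficients; solving the [2/2] Pade equations on them gives f(χ) = (-2*χ**2/9 - 12*χ/17 + 2/5)/(χ**2 - 10*χ/11 - 4), whose expansion matches every shown term.
Denominator factor (χ**2 - 10*χ/11 - 4): discriminant 2036/121, real irrational roots 5/11 + (1/11)*sqrt(509) and 5/11 - (1/11)*sqrt(509); poles of order 1, moduli 5/11 + (1/11)*sqrt(509) and -5/11 + (1/11)*sqrt(509).
The radius of convergence is the smallest modulus among the singular points: -5/11 + (1/11)*sqrt(509).

The radius of convergence is -5/11 + (1/11)*sqrt(509).


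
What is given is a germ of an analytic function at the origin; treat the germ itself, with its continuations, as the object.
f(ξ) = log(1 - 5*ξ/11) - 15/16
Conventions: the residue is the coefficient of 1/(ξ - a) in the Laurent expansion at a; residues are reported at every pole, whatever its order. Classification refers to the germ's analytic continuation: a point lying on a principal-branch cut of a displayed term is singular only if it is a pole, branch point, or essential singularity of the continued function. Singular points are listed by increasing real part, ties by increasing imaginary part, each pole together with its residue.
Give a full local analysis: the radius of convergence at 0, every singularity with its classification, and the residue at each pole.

Radius of convergence at 0: 11/5.
At 11/5: a logarithmic branch point.

Branch term (1)*log(1 - ξ/(11/5)): its argument vanishes at ξ = 11/5, a logarithmic branch point, modulus 11/5.
The radius of convergence is the smallest modulus among the singular points: 11/5.


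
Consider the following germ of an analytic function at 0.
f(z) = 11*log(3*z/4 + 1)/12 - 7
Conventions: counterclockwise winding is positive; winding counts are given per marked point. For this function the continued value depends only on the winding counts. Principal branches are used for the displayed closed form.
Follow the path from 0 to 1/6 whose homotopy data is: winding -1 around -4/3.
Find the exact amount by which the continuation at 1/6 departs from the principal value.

The rational part is single-valued and drops out of the difference; each branch term changes only by its own monodromy.
(11/12)*log(1 - z/(-4/3)): each positive loop around -4/3 adds 2*pi*i to the log, so winding -1 contributes (11/12)*(-1)*2*pi*i = -(11/6)*pi*i.
Summing the contributions at z = 1/6 gives -(11/6)*pi*i.

Continued minus principal equals -(11/6)*pi*i.


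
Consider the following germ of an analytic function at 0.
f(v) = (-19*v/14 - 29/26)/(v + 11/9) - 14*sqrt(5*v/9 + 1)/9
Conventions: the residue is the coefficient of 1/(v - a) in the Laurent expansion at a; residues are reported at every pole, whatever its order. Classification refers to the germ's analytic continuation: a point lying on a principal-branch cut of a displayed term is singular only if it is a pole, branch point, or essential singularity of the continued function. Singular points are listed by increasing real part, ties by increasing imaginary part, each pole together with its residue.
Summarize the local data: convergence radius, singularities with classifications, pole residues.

Denominator factor (v + 11/9): pole of order 1 at -11/9, modulus 11/9.
Branch term (-14/9)*sqrt(1 - v/(-9/5)): its argument vanishes at v = -9/5, a square-root branch point, modulus 9/5.
The radius of convergence is the smallest modulus among the singular points: 11/9.
The branch term is analytic at -11/9 and contributes nothing to the residue; only the rational part matters.
At the order-1 pole -11/9 set g(v) = (v - (-11/9))*(rational part) = -19*v/14 - 29/26.
Simple pole: residue = g(a) at a = -11/9, which is 445/819.
List the singular points by increasing real part (a conjugate pair: the negative imaginary part first).

Radius of convergence at 0: 11/9.
At -9/5: an algebraic (square-root) branch point.
At -11/9: a pole of order 1; residue 445/819.


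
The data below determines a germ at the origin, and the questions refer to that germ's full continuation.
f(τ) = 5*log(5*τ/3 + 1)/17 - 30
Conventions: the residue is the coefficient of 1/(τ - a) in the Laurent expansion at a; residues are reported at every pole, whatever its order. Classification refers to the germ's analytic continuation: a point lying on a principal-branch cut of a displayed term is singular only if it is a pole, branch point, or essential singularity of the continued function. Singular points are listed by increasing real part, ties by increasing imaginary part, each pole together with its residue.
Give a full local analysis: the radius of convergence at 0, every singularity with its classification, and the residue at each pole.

Radius of convergence at 0: 3/5.
At -3/5: a logarithmic branch point.

Branch term (5/17)*log(1 - τ/(-3/5)): its argument vanishes at τ = -3/5, a logarithmic branch point, modulus 3/5.
The radius of convergence is the smallest modulus among the singular points: 3/5.


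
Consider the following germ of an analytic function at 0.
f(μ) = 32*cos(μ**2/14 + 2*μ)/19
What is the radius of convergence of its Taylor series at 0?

The radius of convergence is infinite.

The factor cos(μ**2/14 + 2*μ) is entire and contributes no finite singular point.
The polynomial part has no poles.
No finite singular points: the Taylor series at 0 converges everywhere.


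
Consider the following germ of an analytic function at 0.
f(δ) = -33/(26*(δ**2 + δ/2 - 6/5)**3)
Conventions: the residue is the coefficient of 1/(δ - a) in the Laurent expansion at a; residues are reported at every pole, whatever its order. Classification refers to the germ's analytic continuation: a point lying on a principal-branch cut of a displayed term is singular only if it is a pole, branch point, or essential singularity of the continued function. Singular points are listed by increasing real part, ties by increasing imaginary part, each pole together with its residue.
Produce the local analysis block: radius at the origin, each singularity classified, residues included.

Radius of convergence at 0: -1/4 + (1/20)*sqrt(505).
At -1/4 - (1/20)*sqrt(505): a pole of order 3; residue (79200/13393913)*sqrt(505).
At -1/4 + (1/20)*sqrt(505): a pole of order 3; residue -(79200/13393913)*sqrt(505).

Denominator factor (δ**2 + δ/2 - 6/5)^3: discriminant 101/20, real irrational roots -1/4 + (1/20)*sqrt(505) and -1/4 - (1/20)*sqrt(505); poles of order 3, moduli -1/4 + (1/20)*sqrt(505) and 1/4 + (1/20)*sqrt(505).
The radius of convergence is the smallest modulus among the singular points: -1/4 + (1/20)*sqrt(505).
The factor δ**2 + δ/2 - 6/5 splits as (δ - a)(δ - a') with a = -1/4 - (1/20)*sqrt(505), a' = -1/4 + (1/20)*sqrt(505). At the order-3 pole a set g(δ) = (δ - a)^3*f(δ) = [-33/26] / (δ - a')^3.
Order-3 pole: residue = g''(a)/2; g''(-1/4 - (1/20)*sqrt(505)) = (158400/13393913)*sqrt(505), so the residue is (79200/13393913)*sqrt(505).
The factor δ**2 + δ/2 - 6/5 splits as (δ - a)(δ - a') with a = -1/4 + (1/20)*sqrt(505), a' = -1/4 - (1/20)*sqrt(505). At the order-3 pole a set g(δ) = (δ - a)^3*f(δ) = [-33/26] / (δ - a')^3.
Order-3 pole: residue = g''(a)/2; g''(-1/4 + (1/20)*sqrt(505)) = -(158400/13393913)*sqrt(505), so the residue is -(79200/13393913)*sqrt(505).
List the singular points by increasing real part (a conjugate pair: the negative imaginary part first).


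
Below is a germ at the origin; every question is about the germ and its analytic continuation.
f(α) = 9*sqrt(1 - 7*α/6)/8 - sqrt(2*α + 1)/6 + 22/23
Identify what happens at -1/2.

The point is an algebraic (square-root) branch point.

The term (-1/6)*sqrt(1 - α/(-1/2)) has argument 1 - -1/2/(-1/2) = 0 at -1/2: a square-root (algebraic, two-sheeted) branch point; the remaining terms are analytic or single-valued there.


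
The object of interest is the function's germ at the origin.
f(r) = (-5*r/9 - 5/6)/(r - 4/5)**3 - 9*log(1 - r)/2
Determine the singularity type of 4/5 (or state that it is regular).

The denominator factor r - 4/5 vanishes at 4/5 and appears to the power 3; the numerator there equals -23/18, nonzero, and no other factor vanishes.
The branch terms are analytic at this point.
Hence a pole whose order is the multiplicity, 3.

The point is a pole of order 3.


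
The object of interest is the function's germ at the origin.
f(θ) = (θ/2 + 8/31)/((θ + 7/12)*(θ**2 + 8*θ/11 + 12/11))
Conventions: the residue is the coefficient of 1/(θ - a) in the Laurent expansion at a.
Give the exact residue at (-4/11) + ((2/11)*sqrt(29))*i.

The residue is (15/899) - ((42/899)*sqrt(29))*i.

The factor θ**2 + 8*θ/11 + 12/11 splits as (θ - a)(θ - a') with a = (-4/11) + ((2/11)*sqrt(29))*i, a' = (-4/11) - ((2/11)*sqrt(29))*i. At the order-1 pole a set g(θ) = (θ - a)*f(θ) = [(θ/2 + 8/31)/(θ + 7/12)] / (θ - a').
Simple pole: residue = g(a) at a = (-4/11) + ((2/11)*sqrt(29))*i, which is (15/899) - ((42/899)*sqrt(29))*i.


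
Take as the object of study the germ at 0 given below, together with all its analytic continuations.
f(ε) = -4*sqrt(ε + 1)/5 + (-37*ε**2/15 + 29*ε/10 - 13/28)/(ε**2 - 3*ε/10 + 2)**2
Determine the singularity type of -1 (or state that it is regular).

The term (-4/5)*sqrt(1 - ε/(-1)) has argument 1 - -1/(-1) = 0 at -1: a square-root (algebraic, two-sheeted) branch point; the remaining terms are analytic or single-valued there.

The point is an algebraic (square-root) branch point.


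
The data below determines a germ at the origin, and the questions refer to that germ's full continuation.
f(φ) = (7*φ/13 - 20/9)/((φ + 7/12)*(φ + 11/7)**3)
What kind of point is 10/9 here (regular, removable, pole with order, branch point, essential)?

The point is a regular point.

Denominator factors: φ + 11/7 = 169/63 at φ = 10/9; φ + 7/12 = 61/36 at φ = 10/9 — none vanishes.
So the germ continues analytically to 10/9.


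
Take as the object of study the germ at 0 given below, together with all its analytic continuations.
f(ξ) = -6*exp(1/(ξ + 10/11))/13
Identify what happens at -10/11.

The point is an essential singularity.

The exponent 1/(ξ - (-10/11)) has a pole at -10/11, so exp(1/(ξ - (-10/11))) takes every nonzero value near it: an essential singularity (not a pole of any order).


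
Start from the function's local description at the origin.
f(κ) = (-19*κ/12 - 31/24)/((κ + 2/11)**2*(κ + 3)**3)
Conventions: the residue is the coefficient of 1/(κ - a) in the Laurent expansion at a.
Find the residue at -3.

The residue is 509773/22164504.

At the order-3 pole -3 set g(κ) = (κ - (-3))^3*f(κ) = (-19*κ/12 - 31/24)/(κ + 2/11)**2.
Order-3 pole: residue = g''(a)/2; g''(-3) = 509773/11082252, so the residue is 509773/22164504.


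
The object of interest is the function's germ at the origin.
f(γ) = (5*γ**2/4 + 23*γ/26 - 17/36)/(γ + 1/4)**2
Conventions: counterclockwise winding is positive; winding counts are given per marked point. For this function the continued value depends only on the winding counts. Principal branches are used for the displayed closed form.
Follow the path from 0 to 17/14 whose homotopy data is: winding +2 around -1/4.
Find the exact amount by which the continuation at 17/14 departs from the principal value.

The function is rational, hence single-valued: continuing it around any pole returns the same value, so the difference is 0.

Continued minus principal equals 0.


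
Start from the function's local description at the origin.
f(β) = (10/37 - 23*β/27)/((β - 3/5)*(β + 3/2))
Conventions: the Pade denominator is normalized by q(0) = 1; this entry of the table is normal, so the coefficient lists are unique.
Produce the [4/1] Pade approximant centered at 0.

The Pade approximant has numerator coefficients [-100/333, 119894990/100240659, -785518900/902165931, 413431000/902165931, -4134310000/8119493379]; denominator coefficients [1, -183731/100341].

Taylor coefficients needed (expand at 0): a_0 = -100/333, a_1 = 5810/8991, a_2 = 2810/8991, a_3 = 83390/80919, a_4 = 111490/80919, a_5 = 1837310/728271.
Write the denominator as Q(β) = 1 + q1*β. Requiring Q*f - P = O(β^6) with deg P <= 4 kills the coefficients of β^5..β^5 in Q*f:
  β^5: a_5 + q1*a_4 = 0, i.e. 1837310/728271 + (111490/80919)*q1 = 0.
Solving this linear system: q1 = -183731/100341.
The numerator is Q*f truncated at degree 4: P0 = a_0 = -100/333; P1 = a_1 + q1*a_0 = 119894990/100240659; P2 = a_2 + q1*a_1 = -785518900/902165931; P3 = a_3 + q1*a_2 = 413431000/902165931; P4 = a_4 + q1*a_3 = -4134310000/8119493379.


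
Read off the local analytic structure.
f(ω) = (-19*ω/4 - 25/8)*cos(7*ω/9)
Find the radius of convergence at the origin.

The factor cos(7*ω/9) is entire and contributes no finite singular point.
The polynomial part has no poles.
No finite singular points: the Taylor series at 0 converges everywhere.

The radius of convergence is infinite.


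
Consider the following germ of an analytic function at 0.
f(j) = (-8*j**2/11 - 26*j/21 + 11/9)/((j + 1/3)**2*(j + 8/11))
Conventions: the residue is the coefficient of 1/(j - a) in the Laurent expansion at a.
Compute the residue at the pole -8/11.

At the order-1 pole -8/11 set g(j) = (j - (-8/11))*f(j) = (-8*j**2/11 - 26*j/21 + 11/9)/(j + 1/3)**2.
Simple pole: residue = g(a) at a = -8/11, which is 145735/13013.

The residue is 145735/13013.


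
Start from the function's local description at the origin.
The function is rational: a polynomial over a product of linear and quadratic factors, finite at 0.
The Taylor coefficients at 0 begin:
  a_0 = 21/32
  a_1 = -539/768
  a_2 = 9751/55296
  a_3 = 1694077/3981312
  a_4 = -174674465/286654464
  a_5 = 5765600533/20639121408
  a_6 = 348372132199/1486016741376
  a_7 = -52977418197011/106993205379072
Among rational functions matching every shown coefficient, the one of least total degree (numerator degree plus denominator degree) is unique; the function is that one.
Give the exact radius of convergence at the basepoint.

No rational of total degree below 2 reproduces all 8 coefficients; solving the [0/2] Pade equations on them gives f(y) = 3/(4*(y**2 + 11*y/9 + 8/7)), whose expansion matches every shown term.
Denominator factor (y**2 + 11*y/9 + 8/7): discriminant -1745/567, complex-conjugate roots (-11/18) + ((1/126)*sqrt(12215))*i and (-11/18) - ((1/126)*sqrt(12215))*i; poles of order 1, moduli (2/7)*sqrt(14) and (2/7)*sqrt(14).
The radius of convergence is the smallest modulus among the singular points: (2/7)*sqrt(14).

The radius of convergence is (2/7)*sqrt(14).


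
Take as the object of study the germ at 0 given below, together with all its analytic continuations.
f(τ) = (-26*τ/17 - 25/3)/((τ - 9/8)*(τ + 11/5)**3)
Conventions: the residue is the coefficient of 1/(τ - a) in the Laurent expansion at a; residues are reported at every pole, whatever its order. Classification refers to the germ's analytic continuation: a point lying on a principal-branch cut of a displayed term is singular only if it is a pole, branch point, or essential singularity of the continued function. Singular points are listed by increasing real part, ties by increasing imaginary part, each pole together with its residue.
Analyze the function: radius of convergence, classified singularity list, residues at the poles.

Radius of convergence at 0: 9/8.
At -11/5: a pole of order 3; residue 4688000/17140641.
At 9/8: a pole of order 1; residue -4688000/17140641.

Denominator factor (τ - 9/8): pole of order 1 at 9/8, modulus 9/8.
Denominator factor (τ + 11/5)^3: pole of order 3 at -11/5, modulus 11/5.
The radius of convergence is the smallest modulus among the singular points: 9/8.
At the order-3 pole -11/5 set g(τ) = (τ - (-11/5))^3*f(τ) = (-26*τ/17 - 25/3)/(τ - 9/8).
Order-3 pole: residue = g''(a)/2; g''(-11/5) = 9376000/17140641, so the residue is 4688000/17140641.
At the order-1 pole 9/8 set g(τ) = (τ - (9/8))*f(τ) = (-26*τ/17 - 25/3)/(τ + 11/5)**3.
Simple pole: residue = g(a) at a = 9/8, which is -4688000/17140641.
List the singular points by increasing real part (a conjugate pair: the negative imaginary part first).


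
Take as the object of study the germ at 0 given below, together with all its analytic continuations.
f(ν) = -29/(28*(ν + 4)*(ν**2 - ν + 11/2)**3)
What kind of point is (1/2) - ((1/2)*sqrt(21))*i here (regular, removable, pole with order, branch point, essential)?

The point is a pole of order 3.

The denominator factor ν**2 - ν + 11/2 vanishes at (1/2) - ((1/2)*sqrt(21))*i and appears to the power 3; the numerator there equals -29/28, nonzero, and no other factor vanishes.
Hence a pole whose order is the multiplicity, 3.


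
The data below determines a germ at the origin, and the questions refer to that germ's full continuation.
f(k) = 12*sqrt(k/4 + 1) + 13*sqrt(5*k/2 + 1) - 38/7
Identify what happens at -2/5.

The point is an algebraic (square-root) branch point.

The term (13)*sqrt(1 - k/(-2/5)) has argument 1 - -2/5/(-2/5) = 0 at -2/5: a square-root (algebraic, two-sheeted) branch point; the remaining terms are analytic or single-valued there.


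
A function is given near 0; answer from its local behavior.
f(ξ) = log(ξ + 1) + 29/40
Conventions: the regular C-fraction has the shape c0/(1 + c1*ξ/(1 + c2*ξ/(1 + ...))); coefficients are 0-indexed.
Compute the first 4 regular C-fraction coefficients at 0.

Taylor coefficients (expand at 0): a_0 = 29/40, a_1 = 1, a_2 = -1/2, a_3 = 1/3.
c0 = a_0 = 29/40. Peel one level at a time: if S = 1 + c*ξ/S' with S'(0) = 1, then c is the ξ-coefficient of S and S' = c*ξ/(S - 1).
S_1 = c0/f = 1 + (-40/29)*ξ + (2180/841)*ξ^2 + ...; c1 = -40/29.
S_2 = c1*ξ/(S_1 - 1) = 1 + (109/58)*ξ + (-1/12)*ξ^2 + ...; c2 = 109/58.
S_3 = c2*ξ/(S_2 - 1) = 1 + (29/654)*ξ + ...; c3 = 29/654.

The regular C-fraction coefficients are [29/40, -40/29, 109/58, 29/654].


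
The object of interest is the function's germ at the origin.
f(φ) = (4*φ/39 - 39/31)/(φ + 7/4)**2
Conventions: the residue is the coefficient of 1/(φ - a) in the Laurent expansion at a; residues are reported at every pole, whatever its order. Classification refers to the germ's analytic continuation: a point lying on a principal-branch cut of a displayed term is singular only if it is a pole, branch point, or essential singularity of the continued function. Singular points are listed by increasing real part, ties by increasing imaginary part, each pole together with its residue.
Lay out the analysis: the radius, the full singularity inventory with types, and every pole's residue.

Denominator factor (φ + 7/4)^2: pole of order 2 at -7/4, modulus 7/4.
The radius of convergence is the smallest modulus among the singular points: 7/4.
At the order-2 pole -7/4 set g(φ) = (φ - (-7/4))^2*f(φ) = 4*φ/39 - 39/31.
Order-2 pole: residue = g'(a); g'(-7/4) = 4/39, so the residue is 4/39.

Radius of convergence at 0: 7/4.
At -7/4: a pole of order 2; residue 4/39.


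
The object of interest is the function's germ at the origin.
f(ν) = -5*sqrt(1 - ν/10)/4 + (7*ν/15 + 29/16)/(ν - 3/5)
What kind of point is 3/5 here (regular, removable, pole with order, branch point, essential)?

The denominator factor ν - 3/5 vanishes at 3/5 and appears to the power 1; the numerator there equals 837/400, nonzero, and no other factor vanishes.
The branch terms are analytic at this point.
Hence a pole whose order is the multiplicity, 1.

The point is a pole of order 1.


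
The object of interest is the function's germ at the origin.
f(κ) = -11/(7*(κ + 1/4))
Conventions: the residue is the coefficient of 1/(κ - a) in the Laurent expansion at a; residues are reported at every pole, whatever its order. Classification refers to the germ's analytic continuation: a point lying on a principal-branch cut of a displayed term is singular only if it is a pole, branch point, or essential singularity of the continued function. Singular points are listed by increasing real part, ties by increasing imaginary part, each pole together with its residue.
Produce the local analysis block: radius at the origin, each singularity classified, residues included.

Denominator factor (κ + 1/4): pole of order 1 at -1/4, modulus 1/4.
The radius of convergence is the smallest modulus among the singular points: 1/4.
At the order-1 pole -1/4 set g(κ) = (κ - (-1/4))*f(κ) = -11/7.
Simple pole: residue = g(a) at a = -1/4, which is -11/7.

Radius of convergence at 0: 1/4.
At -1/4: a pole of order 1; residue -11/7.


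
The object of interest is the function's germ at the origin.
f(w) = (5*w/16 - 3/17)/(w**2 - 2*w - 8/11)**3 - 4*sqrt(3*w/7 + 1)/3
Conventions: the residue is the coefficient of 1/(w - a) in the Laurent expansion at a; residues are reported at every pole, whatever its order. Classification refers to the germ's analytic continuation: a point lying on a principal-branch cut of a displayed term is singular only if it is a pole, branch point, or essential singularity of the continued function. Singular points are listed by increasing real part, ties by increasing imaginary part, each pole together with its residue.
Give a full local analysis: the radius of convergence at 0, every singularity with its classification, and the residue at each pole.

Denominator factor (w**2 - 2*w - 8/11)^3: discriminant 76/11, real irrational roots 1 + (1/11)*sqrt(209) and 1 - (1/11)*sqrt(209); poles of order 3, moduli 1 + (1/11)*sqrt(209) and -1 + (1/11)*sqrt(209).
Branch term (-4/3)*sqrt(1 - w/(-7/3)): its argument vanishes at w = -7/3, a square-root branch point, modulus 7/3.
The radius of convergence is the smallest modulus among the singular points: -1 + (1/11)*sqrt(209).
The branch term is analytic at 1 - (1/11)*sqrt(209) and contributes nothing to the residue; only the rational part matters.
The factor w**2 - 2*w - 8/11 splits as (w - a)(w - a') with a = 1 - (1/11)*sqrt(209), a' = 1 + (1/11)*sqrt(209). At the order-3 pole a set g(w) = (w - a)^3*(rational part) = [5*w/16 - 3/17] / (w - a')^3.
Order-3 pole: residue = g''(a)/2; g''(1 - (1/11)*sqrt(209)) = -(13431/14925184)*sqrt(209), so the residue is -(13431/29850368)*sqrt(209).
The branch term is analytic at 1 + (1/11)*sqrt(209) and contributes nothing to the residue; only the rational part matters.
The factor w**2 - 2*w - 8/11 splits as (w - a)(w - a') with a = 1 + (1/11)*sqrt(209), a' = 1 - (1/11)*sqrt(209). At the order-3 pole a set g(w) = (w - a)^3*(rational part) = [5*w/16 - 3/17] / (w - a')^3.
Order-3 pole: residue = g''(a)/2; g''(1 + (1/11)*sqrt(209)) = (13431/14925184)*sqrt(209), so the residue is (13431/29850368)*sqrt(209).
List the singular points by increasing real part (a conjugate pair: the negative imaginary part first).

Radius of convergence at 0: -1 + (1/11)*sqrt(209).
At -7/3: an algebraic (square-root) branch point.
At 1 - (1/11)*sqrt(209): a pole of order 3; residue -(13431/29850368)*sqrt(209).
At 1 + (1/11)*sqrt(209): a pole of order 3; residue (13431/29850368)*sqrt(209).


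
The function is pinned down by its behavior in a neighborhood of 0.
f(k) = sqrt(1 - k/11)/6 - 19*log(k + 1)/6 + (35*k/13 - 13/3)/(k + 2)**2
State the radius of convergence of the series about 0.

Denominator factor (k + 2)^2: pole of order 2 at -2, modulus 2.
Branch term (-19/6)*log(1 - k/(-1)): its argument vanishes at k = -1, a logarithmic branch point, modulus 1.
Branch term (1/6)*sqrt(1 - k/(11)): its argument vanishes at k = 11, a square-root branch point, modulus 11.
The radius of convergence is the smallest modulus among the singular points: 1.

The radius of convergence is 1.


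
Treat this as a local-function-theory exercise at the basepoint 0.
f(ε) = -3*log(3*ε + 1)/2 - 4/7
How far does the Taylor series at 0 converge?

Branch term (-3/2)*log(1 - ε/(-1/3)): its argument vanishes at ε = -1/3, a logarithmic branch point, modulus 1/3.
The radius of convergence is the smallest modulus among the singular points: 1/3.

The radius of convergence is 1/3.


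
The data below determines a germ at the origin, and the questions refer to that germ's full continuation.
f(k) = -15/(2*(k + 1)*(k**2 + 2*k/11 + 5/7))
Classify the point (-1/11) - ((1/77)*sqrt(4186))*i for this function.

The denominator factor k**2 + 2*k/11 + 5/7 vanishes at (-1/11) - ((1/77)*sqrt(4186))*i and appears to the power 1; the numerator there equals -15/2, nonzero, and no other factor vanishes.
Hence a pole whose order is the multiplicity, 1.

The point is a pole of order 1.


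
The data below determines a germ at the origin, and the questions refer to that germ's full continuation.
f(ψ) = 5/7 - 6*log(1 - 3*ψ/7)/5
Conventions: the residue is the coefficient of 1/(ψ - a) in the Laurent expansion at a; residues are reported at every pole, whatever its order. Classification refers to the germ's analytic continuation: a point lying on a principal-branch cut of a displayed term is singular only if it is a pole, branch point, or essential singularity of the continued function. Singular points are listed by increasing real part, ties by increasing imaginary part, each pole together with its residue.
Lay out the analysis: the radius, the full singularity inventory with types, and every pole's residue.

Radius of convergence at 0: 7/3.
At 7/3: a logarithmic branch point.

Branch term (-6/5)*log(1 - ψ/(7/3)): its argument vanishes at ψ = 7/3, a logarithmic branch point, modulus 7/3.
The radius of convergence is the smallest modulus among the singular points: 7/3.


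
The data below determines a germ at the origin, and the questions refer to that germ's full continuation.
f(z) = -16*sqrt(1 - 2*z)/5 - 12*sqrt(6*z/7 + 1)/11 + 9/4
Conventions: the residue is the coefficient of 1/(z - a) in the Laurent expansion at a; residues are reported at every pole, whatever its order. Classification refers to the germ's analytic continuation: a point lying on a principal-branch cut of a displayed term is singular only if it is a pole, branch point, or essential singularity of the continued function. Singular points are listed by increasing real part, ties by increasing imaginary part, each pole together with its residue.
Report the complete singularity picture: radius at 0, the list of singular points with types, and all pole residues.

Radius of convergence at 0: 1/2.
At -7/6: an algebraic (square-root) branch point.
At 1/2: an algebraic (square-root) branch point.

Branch term (-16/5)*sqrt(1 - z/(1/2)): its argument vanishes at z = 1/2, a square-root branch point, modulus 1/2.
Branch term (-12/11)*sqrt(1 - z/(-7/6)): its argument vanishes at z = -7/6, a square-root branch point, modulus 7/6.
The radius of convergence is the smallest modulus among the singular points: 1/2.
List the singular points by increasing real part (a conjugate pair: the negative imaginary part first).


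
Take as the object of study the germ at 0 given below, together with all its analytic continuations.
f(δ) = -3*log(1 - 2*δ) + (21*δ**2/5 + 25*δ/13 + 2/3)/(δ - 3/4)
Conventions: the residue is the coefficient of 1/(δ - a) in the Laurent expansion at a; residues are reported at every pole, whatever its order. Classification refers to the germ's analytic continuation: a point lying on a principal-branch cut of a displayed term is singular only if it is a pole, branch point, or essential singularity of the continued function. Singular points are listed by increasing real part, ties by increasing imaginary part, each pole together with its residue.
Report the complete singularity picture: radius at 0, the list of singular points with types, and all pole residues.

Denominator factor (δ - 3/4): pole of order 1 at 3/4, modulus 3/4.
Branch term (-3)*log(1 - δ/(1/2)): its argument vanishes at δ = 1/2, a logarithmic branch point, modulus 1/2.
The radius of convergence is the smallest modulus among the singular points: 1/2.
The branch term is analytic at 3/4 and contributes nothing to the residue; only the rational part matters.
At the order-1 pole 3/4 set g(δ) = (δ - (3/4))*(rational part) = 21*δ**2/5 + 25*δ/13 + 2/3.
Simple pole: residue = g(a) at a = 3/4, which is 13951/3120.
List the singular points by increasing real part (a conjugate pair: the negative imaginary part first).

Radius of convergence at 0: 1/2.
At 1/2: a logarithmic branch point.
At 3/4: a pole of order 1; residue 13951/3120.


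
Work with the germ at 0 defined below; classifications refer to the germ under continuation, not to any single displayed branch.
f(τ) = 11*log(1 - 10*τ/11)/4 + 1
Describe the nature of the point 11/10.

The term (11/4)*log(1 - τ/(11/10)) has argument 1 - 11/10/(11/10) = 0 at 11/10: a logarithmic (infinitely-sheeted) branch point; the remaining terms are analytic or single-valued there.

The point is a logarithmic branch point.


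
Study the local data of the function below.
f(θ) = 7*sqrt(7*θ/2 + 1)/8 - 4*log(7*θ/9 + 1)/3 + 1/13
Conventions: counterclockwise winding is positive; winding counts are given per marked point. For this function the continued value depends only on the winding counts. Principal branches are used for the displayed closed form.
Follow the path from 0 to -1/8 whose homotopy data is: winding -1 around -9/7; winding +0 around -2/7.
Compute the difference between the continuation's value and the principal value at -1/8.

Continued minus principal equals (8/3)*pi*i.

The rational part is single-valued and drops out of the difference; each branch term changes only by its own monodromy.
(7/8)*sqrt(1 - θ/(-2/7)): winding +0 is even, the square root returns to the same sheet, contribution 0.
(-4/3)*log(1 - θ/(-9/7)): each positive loop around -9/7 adds 2*pi*i to the log, so winding -1 contributes (-4/3)*(-1)*2*pi*i = (8/3)*pi*i.
Summing the contributions at θ = -1/8 gives (8/3)*pi*i.


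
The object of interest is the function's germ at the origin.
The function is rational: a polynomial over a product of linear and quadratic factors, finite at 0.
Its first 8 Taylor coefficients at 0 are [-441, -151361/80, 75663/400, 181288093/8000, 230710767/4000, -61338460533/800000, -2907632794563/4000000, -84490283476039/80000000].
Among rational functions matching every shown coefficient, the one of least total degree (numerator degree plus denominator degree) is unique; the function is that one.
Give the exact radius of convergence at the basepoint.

No rational of total degree below 6 reproduces all 8 coefficients; solving the [2/4] Pade equations on them gives f(ψ) = (12*ψ**2/35 - 13*ψ/16 - 9)/(ψ**2 - 3*ψ/10 + 1/7)**2, whose expansion matches every shown term.
Denominator factor (ψ**2 - 3*ψ/10 + 1/7)^2: discriminant -337/700, complex-conjugate roots (3/20) + ((1/140)*sqrt(2359))*i and (3/20) - ((1/140)*sqrt(2359))*i; poles of order 2, moduli (1/7)*sqrt(7) and (1/7)*sqrt(7).
The radius of convergence is the smallest modulus among the singular points: (1/7)*sqrt(7).

The radius of convergence is (1/7)*sqrt(7).


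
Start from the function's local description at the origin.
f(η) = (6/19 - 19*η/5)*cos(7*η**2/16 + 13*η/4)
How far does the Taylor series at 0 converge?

The radius of convergence is infinite.

The factor cos(7*η**2/16 + 13*η/4) is entire and contributes no finite singular point.
The polynomial part has no poles.
No finite singular points: the Taylor series at 0 converges everywhere.


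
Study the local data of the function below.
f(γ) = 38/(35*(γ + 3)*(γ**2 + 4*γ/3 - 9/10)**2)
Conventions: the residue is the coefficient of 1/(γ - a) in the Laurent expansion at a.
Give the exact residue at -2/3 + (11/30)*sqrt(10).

The residue is -380/11767 - (24130/2237411)*sqrt(10).

The factor γ**2 + 4*γ/3 - 9/10 splits as (γ - a)(γ - a') with a = -2/3 + (11/30)*sqrt(10), a' = -2/3 - (11/30)*sqrt(10). At the order-2 pole a set g(γ) = (γ - a)^2*f(γ) = [38/(35*(γ + 3))] / (γ - a')^2.
Order-2 pole: residue = g'(a); g'(-2/3 + (11/30)*sqrt(10)) = -380/11767 - (24130/2237411)*sqrt(10), so the residue is -380/11767 - (24130/2237411)*sqrt(10).


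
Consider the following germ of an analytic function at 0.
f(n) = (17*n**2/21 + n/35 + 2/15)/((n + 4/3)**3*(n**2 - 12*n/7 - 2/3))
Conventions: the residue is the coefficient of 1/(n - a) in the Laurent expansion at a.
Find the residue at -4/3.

The residue is 293517/6125215.

At the order-3 pole -4/3 set g(n) = (n - (-4/3))^3*f(n) = (17*n**2/21 + n/35 + 2/15)/(n**2 - 12*n/7 - 2/3).
Order-3 pole: residue = g''(a)/2; g''(-4/3) = 587034/6125215, so the residue is 293517/6125215.


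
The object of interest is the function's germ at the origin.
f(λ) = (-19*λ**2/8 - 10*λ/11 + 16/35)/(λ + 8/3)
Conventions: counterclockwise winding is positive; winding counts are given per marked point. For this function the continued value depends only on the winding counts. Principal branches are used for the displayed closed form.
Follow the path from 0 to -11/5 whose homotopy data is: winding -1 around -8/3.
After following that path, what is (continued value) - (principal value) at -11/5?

The function is rational, hence single-valued: continuing it around any pole returns the same value, so the difference is 0.

Continued minus principal equals 0.


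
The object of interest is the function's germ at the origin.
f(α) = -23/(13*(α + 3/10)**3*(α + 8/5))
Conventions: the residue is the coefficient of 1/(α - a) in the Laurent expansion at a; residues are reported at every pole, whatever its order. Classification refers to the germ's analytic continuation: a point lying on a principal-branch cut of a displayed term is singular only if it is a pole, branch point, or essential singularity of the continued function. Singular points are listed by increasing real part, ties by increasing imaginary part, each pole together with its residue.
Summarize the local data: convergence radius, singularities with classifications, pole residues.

Denominator factor (α + 3/10)^3: pole of order 3 at -3/10, modulus 3/10.
Denominator factor (α + 8/5): pole of order 1 at -8/5, modulus 8/5.
The radius of convergence is the smallest modulus among the singular points: 3/10.
At the order-1 pole -8/5 set g(α) = (α - (-8/5))*f(α) = -23/(13*(α + 3/10)**3).
Simple pole: residue = g(a) at a = -8/5, which is 23000/28561.
At the order-3 pole -3/10 set g(α) = (α - (-3/10))^3*f(α) = -23/(13*(α + 8/5)).
Order-3 pole: residue = g''(a)/2; g''(-3/10) = -46000/28561, so the residue is -23000/28561.
List the singular points by increasing real part (a conjugate pair: the negative imaginary part first).

Radius of convergence at 0: 3/10.
At -8/5: a pole of order 1; residue 23000/28561.
At -3/10: a pole of order 3; residue -23000/28561.
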